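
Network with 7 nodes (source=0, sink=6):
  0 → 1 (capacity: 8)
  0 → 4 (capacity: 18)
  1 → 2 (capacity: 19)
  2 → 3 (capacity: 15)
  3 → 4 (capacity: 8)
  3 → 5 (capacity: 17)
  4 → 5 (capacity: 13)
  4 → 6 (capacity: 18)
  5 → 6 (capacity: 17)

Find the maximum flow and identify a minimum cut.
Max flow = 26, Min cut edges: (0,1), (0,4)

Maximum flow: 26
Minimum cut: (0,1), (0,4)
Partition: S = [0], T = [1, 2, 3, 4, 5, 6]

Max-flow min-cut theorem verified: both equal 26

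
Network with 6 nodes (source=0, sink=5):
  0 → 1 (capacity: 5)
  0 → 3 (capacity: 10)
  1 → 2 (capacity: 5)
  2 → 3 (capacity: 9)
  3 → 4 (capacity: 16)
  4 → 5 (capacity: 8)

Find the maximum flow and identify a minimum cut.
Max flow = 8, Min cut edges: (4,5)

Maximum flow: 8
Minimum cut: (4,5)
Partition: S = [0, 1, 2, 3, 4], T = [5]

Max-flow min-cut theorem verified: both equal 8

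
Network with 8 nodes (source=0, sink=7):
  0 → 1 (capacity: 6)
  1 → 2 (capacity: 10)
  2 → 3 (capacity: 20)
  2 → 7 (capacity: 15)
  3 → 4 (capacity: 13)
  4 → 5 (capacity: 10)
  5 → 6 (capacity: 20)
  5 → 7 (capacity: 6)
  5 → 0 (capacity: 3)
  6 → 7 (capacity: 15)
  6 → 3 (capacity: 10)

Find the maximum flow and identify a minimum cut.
Max flow = 6, Min cut edges: (0,1)

Maximum flow: 6
Minimum cut: (0,1)
Partition: S = [0], T = [1, 2, 3, 4, 5, 6, 7]

Max-flow min-cut theorem verified: both equal 6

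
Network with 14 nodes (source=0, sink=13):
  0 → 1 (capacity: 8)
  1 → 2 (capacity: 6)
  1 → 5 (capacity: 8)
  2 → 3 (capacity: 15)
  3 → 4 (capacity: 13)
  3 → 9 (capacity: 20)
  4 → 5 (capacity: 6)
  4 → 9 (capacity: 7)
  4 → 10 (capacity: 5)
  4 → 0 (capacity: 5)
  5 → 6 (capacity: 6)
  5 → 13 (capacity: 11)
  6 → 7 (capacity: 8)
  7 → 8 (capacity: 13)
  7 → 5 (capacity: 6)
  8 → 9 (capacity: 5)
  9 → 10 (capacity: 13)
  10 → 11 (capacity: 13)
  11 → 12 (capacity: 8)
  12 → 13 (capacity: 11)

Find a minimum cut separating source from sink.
Min cut value = 8, edges: (0,1)

Min cut value: 8
Partition: S = [0], T = [1, 2, 3, 4, 5, 6, 7, 8, 9, 10, 11, 12, 13]
Cut edges: (0,1)

By max-flow min-cut theorem, max flow = min cut = 8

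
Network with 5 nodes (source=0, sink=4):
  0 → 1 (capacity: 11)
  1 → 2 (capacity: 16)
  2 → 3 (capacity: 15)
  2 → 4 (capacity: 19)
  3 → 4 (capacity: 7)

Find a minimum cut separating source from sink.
Min cut value = 11, edges: (0,1)

Min cut value: 11
Partition: S = [0], T = [1, 2, 3, 4]
Cut edges: (0,1)

By max-flow min-cut theorem, max flow = min cut = 11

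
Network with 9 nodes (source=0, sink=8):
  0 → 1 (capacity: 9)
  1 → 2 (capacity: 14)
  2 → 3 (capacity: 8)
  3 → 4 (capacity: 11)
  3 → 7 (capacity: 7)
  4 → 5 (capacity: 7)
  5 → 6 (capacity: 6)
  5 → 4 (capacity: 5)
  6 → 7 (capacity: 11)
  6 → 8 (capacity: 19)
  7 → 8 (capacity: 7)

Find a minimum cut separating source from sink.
Min cut value = 8, edges: (2,3)

Min cut value: 8
Partition: S = [0, 1, 2], T = [3, 4, 5, 6, 7, 8]
Cut edges: (2,3)

By max-flow min-cut theorem, max flow = min cut = 8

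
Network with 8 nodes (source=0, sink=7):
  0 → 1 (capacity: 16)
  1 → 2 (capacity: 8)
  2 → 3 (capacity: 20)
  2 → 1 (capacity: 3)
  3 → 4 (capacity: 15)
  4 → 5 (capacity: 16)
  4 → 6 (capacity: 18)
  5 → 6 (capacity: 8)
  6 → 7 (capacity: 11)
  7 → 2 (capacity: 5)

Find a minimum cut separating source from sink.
Min cut value = 8, edges: (1,2)

Min cut value: 8
Partition: S = [0, 1], T = [2, 3, 4, 5, 6, 7]
Cut edges: (1,2)

By max-flow min-cut theorem, max flow = min cut = 8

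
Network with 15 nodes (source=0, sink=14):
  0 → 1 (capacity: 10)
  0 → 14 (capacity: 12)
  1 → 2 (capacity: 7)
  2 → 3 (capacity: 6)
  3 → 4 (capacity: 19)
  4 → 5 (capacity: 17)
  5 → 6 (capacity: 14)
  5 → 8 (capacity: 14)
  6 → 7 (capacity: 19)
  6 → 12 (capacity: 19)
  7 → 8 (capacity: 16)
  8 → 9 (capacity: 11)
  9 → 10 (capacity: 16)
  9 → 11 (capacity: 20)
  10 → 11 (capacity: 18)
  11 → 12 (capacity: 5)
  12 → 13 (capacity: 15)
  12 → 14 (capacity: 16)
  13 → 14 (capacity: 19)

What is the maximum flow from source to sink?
Maximum flow = 18

Max flow: 18

Flow assignment:
  0 → 1: 6/10
  0 → 14: 12/12
  1 → 2: 6/7
  2 → 3: 6/6
  3 → 4: 6/19
  4 → 5: 6/17
  5 → 6: 6/14
  6 → 12: 6/19
  12 → 14: 6/16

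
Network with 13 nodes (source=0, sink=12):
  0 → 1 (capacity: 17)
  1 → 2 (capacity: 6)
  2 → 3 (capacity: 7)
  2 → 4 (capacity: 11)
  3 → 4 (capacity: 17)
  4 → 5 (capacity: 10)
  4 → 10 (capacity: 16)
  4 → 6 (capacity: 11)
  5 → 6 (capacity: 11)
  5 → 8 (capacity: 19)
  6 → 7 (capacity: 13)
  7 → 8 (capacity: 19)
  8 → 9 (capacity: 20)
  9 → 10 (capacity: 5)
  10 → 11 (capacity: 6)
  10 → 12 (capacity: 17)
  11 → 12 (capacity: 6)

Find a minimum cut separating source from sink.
Min cut value = 6, edges: (1,2)

Min cut value: 6
Partition: S = [0, 1], T = [2, 3, 4, 5, 6, 7, 8, 9, 10, 11, 12]
Cut edges: (1,2)

By max-flow min-cut theorem, max flow = min cut = 6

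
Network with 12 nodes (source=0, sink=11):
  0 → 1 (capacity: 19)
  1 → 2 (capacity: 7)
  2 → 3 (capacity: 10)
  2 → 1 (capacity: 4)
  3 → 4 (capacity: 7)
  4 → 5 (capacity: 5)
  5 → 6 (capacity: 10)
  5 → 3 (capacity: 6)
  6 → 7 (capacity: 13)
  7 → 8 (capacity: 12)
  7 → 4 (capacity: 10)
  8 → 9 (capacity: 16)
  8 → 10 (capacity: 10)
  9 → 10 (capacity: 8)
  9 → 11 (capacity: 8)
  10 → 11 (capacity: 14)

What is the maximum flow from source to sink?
Maximum flow = 5

Max flow: 5

Flow assignment:
  0 → 1: 5/19
  1 → 2: 5/7
  2 → 3: 5/10
  3 → 4: 5/7
  4 → 5: 5/5
  5 → 6: 5/10
  6 → 7: 5/13
  7 → 8: 5/12
  8 → 9: 5/16
  9 → 11: 5/8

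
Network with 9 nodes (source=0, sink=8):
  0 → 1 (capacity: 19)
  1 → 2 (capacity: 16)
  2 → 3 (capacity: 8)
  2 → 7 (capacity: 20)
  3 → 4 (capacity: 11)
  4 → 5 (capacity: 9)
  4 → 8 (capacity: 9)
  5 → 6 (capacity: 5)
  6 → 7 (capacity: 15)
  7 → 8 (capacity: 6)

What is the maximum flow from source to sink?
Maximum flow = 14

Max flow: 14

Flow assignment:
  0 → 1: 14/19
  1 → 2: 14/16
  2 → 3: 8/8
  2 → 7: 6/20
  3 → 4: 8/11
  4 → 8: 8/9
  7 → 8: 6/6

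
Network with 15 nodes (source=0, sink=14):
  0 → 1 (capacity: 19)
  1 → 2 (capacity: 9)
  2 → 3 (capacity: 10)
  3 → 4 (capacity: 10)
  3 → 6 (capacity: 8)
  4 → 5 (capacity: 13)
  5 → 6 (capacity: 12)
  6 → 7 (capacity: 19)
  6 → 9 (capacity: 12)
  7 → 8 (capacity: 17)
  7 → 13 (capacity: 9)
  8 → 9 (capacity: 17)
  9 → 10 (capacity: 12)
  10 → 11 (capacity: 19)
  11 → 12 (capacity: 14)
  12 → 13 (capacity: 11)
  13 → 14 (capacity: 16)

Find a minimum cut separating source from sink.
Min cut value = 9, edges: (1,2)

Min cut value: 9
Partition: S = [0, 1], T = [2, 3, 4, 5, 6, 7, 8, 9, 10, 11, 12, 13, 14]
Cut edges: (1,2)

By max-flow min-cut theorem, max flow = min cut = 9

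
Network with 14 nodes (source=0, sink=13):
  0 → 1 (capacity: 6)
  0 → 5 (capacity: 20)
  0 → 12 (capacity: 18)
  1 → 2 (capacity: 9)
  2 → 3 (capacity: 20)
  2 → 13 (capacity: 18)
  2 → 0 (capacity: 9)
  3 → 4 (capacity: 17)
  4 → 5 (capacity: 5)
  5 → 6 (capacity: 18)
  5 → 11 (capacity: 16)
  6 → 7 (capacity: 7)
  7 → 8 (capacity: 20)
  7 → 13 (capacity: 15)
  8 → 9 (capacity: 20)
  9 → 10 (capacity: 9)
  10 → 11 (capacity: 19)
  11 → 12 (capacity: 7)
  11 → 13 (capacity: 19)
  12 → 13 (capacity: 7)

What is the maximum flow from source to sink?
Maximum flow = 33

Max flow: 33

Flow assignment:
  0 → 1: 6/6
  0 → 5: 20/20
  0 → 12: 7/18
  1 → 2: 6/9
  2 → 13: 6/18
  5 → 6: 4/18
  5 → 11: 16/16
  6 → 7: 4/7
  7 → 13: 4/15
  11 → 13: 16/19
  12 → 13: 7/7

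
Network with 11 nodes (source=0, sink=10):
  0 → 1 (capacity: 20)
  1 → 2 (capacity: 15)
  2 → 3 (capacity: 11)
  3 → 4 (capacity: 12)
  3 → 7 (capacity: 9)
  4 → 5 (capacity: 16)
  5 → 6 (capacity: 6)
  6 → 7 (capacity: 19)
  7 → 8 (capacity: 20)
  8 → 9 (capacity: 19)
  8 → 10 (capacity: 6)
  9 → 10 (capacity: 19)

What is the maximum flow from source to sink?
Maximum flow = 11

Max flow: 11

Flow assignment:
  0 → 1: 11/20
  1 → 2: 11/15
  2 → 3: 11/11
  3 → 4: 2/12
  3 → 7: 9/9
  4 → 5: 2/16
  5 → 6: 2/6
  6 → 7: 2/19
  7 → 8: 11/20
  8 → 9: 5/19
  8 → 10: 6/6
  9 → 10: 5/19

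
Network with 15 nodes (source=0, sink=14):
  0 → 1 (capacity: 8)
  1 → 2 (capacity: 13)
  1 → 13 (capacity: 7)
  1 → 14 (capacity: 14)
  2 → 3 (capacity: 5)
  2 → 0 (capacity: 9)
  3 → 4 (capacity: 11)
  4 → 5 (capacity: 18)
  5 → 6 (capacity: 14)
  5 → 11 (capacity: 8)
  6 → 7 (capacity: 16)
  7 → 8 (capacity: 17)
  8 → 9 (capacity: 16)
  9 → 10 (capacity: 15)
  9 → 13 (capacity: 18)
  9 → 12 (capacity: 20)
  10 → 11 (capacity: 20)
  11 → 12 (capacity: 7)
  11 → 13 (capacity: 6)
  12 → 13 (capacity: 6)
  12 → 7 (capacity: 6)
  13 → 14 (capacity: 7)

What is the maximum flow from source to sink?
Maximum flow = 8

Max flow: 8

Flow assignment:
  0 → 1: 8/8
  1 → 14: 8/14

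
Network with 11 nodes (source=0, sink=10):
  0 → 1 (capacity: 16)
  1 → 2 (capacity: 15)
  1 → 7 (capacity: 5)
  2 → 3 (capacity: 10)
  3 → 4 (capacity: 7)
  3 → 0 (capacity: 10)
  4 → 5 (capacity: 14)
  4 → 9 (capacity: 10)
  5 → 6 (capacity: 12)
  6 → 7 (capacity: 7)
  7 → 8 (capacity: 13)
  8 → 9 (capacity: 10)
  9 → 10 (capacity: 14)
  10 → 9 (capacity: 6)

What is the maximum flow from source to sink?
Maximum flow = 12

Max flow: 12

Flow assignment:
  0 → 1: 12/16
  1 → 2: 7/15
  1 → 7: 5/5
  2 → 3: 7/10
  3 → 4: 7/7
  4 → 9: 7/10
  7 → 8: 5/13
  8 → 9: 5/10
  9 → 10: 12/14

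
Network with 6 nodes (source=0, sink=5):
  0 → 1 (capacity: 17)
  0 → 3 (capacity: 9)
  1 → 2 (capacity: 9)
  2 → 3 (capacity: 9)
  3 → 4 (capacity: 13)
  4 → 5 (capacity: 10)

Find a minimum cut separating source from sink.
Min cut value = 10, edges: (4,5)

Min cut value: 10
Partition: S = [0, 1, 2, 3, 4], T = [5]
Cut edges: (4,5)

By max-flow min-cut theorem, max flow = min cut = 10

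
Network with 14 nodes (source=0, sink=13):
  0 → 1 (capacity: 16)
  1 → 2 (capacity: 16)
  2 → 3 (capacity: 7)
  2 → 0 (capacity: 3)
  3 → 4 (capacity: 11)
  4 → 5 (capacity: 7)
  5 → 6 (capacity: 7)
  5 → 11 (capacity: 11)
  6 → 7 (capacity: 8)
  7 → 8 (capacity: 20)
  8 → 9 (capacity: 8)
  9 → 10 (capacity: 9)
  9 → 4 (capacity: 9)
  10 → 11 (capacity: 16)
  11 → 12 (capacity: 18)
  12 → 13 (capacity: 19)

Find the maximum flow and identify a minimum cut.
Max flow = 7, Min cut edges: (4,5)

Maximum flow: 7
Minimum cut: (4,5)
Partition: S = [0, 1, 2, 3, 4], T = [5, 6, 7, 8, 9, 10, 11, 12, 13]

Max-flow min-cut theorem verified: both equal 7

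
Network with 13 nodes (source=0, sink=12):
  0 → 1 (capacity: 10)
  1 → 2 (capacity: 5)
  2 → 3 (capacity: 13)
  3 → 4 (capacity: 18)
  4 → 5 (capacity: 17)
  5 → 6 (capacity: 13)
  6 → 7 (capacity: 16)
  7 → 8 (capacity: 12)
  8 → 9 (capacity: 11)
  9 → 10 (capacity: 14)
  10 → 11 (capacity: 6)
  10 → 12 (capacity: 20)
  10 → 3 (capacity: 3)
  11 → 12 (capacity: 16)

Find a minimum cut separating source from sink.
Min cut value = 5, edges: (1,2)

Min cut value: 5
Partition: S = [0, 1], T = [2, 3, 4, 5, 6, 7, 8, 9, 10, 11, 12]
Cut edges: (1,2)

By max-flow min-cut theorem, max flow = min cut = 5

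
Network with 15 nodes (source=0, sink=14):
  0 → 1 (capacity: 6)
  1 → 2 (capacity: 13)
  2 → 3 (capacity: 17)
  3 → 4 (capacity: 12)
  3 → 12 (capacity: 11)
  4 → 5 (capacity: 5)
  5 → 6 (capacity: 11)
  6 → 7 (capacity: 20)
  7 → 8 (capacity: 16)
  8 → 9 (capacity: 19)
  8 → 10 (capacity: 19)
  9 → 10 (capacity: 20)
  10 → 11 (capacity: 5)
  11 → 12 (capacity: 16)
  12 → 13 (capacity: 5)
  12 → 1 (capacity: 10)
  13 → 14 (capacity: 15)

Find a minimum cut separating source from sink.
Min cut value = 5, edges: (12,13)

Min cut value: 5
Partition: S = [0, 1, 2, 3, 4, 5, 6, 7, 8, 9, 10, 11, 12], T = [13, 14]
Cut edges: (12,13)

By max-flow min-cut theorem, max flow = min cut = 5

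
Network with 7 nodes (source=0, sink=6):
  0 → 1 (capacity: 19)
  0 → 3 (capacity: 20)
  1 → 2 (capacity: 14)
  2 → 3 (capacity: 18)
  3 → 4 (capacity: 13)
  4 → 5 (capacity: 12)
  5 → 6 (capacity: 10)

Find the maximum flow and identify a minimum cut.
Max flow = 10, Min cut edges: (5,6)

Maximum flow: 10
Minimum cut: (5,6)
Partition: S = [0, 1, 2, 3, 4, 5], T = [6]

Max-flow min-cut theorem verified: both equal 10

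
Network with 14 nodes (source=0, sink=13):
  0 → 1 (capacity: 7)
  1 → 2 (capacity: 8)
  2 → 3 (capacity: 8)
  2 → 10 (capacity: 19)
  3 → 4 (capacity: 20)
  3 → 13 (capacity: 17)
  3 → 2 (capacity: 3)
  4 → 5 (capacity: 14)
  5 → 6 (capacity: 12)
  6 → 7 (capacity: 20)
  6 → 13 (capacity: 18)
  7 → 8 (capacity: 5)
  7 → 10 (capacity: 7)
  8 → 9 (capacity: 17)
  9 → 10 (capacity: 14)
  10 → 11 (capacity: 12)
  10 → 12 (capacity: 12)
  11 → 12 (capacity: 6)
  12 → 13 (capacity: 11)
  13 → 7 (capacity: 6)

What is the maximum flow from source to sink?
Maximum flow = 7

Max flow: 7

Flow assignment:
  0 → 1: 7/7
  1 → 2: 7/8
  2 → 3: 7/8
  3 → 13: 7/17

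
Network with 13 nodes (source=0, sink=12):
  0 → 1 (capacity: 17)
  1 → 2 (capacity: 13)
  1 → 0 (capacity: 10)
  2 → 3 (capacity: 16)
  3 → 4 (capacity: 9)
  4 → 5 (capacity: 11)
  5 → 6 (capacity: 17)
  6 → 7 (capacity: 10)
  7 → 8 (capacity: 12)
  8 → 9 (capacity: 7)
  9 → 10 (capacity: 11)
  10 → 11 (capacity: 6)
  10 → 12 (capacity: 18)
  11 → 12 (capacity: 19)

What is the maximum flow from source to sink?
Maximum flow = 7

Max flow: 7

Flow assignment:
  0 → 1: 7/17
  1 → 2: 7/13
  2 → 3: 7/16
  3 → 4: 7/9
  4 → 5: 7/11
  5 → 6: 7/17
  6 → 7: 7/10
  7 → 8: 7/12
  8 → 9: 7/7
  9 → 10: 7/11
  10 → 12: 7/18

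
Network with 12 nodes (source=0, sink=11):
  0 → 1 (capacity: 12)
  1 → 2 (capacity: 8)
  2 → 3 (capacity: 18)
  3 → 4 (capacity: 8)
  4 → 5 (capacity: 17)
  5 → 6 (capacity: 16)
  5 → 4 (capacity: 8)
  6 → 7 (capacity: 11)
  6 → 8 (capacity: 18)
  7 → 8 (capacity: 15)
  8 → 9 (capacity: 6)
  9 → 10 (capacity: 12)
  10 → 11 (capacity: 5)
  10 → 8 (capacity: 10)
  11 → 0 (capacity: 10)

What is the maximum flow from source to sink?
Maximum flow = 5

Max flow: 5

Flow assignment:
  0 → 1: 5/12
  1 → 2: 5/8
  2 → 3: 5/18
  3 → 4: 5/8
  4 → 5: 5/17
  5 → 6: 5/16
  6 → 8: 5/18
  8 → 9: 5/6
  9 → 10: 5/12
  10 → 11: 5/5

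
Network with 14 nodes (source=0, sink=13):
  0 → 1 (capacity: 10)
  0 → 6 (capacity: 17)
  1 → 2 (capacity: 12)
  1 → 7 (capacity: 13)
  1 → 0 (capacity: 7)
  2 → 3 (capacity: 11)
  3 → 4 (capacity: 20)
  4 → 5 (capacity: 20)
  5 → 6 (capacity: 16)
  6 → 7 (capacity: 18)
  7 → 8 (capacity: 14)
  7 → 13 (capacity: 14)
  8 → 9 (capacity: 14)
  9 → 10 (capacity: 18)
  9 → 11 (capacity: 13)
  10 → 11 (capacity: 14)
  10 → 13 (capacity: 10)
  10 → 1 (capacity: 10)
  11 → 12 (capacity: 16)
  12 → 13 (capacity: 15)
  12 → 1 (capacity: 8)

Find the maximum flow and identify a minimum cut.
Max flow = 27, Min cut edges: (0,1), (0,6)

Maximum flow: 27
Minimum cut: (0,1), (0,6)
Partition: S = [0], T = [1, 2, 3, 4, 5, 6, 7, 8, 9, 10, 11, 12, 13]

Max-flow min-cut theorem verified: both equal 27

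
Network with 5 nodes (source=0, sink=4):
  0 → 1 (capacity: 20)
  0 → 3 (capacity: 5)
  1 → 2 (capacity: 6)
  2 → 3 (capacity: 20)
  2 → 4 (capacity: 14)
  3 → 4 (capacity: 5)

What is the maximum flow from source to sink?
Maximum flow = 11

Max flow: 11

Flow assignment:
  0 → 1: 6/20
  0 → 3: 5/5
  1 → 2: 6/6
  2 → 4: 6/14
  3 → 4: 5/5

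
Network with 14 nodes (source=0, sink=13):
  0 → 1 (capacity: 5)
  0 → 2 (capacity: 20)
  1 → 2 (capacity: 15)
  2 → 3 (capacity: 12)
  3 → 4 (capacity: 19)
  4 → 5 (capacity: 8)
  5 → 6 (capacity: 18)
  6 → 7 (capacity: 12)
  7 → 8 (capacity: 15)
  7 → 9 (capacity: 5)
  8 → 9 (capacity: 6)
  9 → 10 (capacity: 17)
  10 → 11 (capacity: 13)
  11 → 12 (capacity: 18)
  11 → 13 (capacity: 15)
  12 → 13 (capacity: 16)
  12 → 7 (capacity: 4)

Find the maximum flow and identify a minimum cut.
Max flow = 8, Min cut edges: (4,5)

Maximum flow: 8
Minimum cut: (4,5)
Partition: S = [0, 1, 2, 3, 4], T = [5, 6, 7, 8, 9, 10, 11, 12, 13]

Max-flow min-cut theorem verified: both equal 8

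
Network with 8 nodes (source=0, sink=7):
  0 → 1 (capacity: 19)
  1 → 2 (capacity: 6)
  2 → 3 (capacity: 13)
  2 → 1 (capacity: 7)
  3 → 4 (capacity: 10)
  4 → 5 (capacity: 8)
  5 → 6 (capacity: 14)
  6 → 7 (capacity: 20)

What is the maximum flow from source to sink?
Maximum flow = 6

Max flow: 6

Flow assignment:
  0 → 1: 6/19
  1 → 2: 6/6
  2 → 3: 6/13
  3 → 4: 6/10
  4 → 5: 6/8
  5 → 6: 6/14
  6 → 7: 6/20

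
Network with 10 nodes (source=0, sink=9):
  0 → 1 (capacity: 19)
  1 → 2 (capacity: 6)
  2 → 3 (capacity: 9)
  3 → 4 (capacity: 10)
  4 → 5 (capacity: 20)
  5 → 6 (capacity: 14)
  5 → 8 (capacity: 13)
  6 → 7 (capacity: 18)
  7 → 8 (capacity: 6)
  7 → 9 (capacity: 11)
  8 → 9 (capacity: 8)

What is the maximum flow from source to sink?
Maximum flow = 6

Max flow: 6

Flow assignment:
  0 → 1: 6/19
  1 → 2: 6/6
  2 → 3: 6/9
  3 → 4: 6/10
  4 → 5: 6/20
  5 → 8: 6/13
  8 → 9: 6/8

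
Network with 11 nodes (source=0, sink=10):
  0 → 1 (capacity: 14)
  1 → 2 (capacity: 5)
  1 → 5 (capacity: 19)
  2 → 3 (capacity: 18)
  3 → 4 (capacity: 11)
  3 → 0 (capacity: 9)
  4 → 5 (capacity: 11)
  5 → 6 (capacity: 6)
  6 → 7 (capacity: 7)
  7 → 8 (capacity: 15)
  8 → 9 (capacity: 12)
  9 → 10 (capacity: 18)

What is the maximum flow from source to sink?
Maximum flow = 6

Max flow: 6

Flow assignment:
  0 → 1: 6/14
  1 → 5: 6/19
  5 → 6: 6/6
  6 → 7: 6/7
  7 → 8: 6/15
  8 → 9: 6/12
  9 → 10: 6/18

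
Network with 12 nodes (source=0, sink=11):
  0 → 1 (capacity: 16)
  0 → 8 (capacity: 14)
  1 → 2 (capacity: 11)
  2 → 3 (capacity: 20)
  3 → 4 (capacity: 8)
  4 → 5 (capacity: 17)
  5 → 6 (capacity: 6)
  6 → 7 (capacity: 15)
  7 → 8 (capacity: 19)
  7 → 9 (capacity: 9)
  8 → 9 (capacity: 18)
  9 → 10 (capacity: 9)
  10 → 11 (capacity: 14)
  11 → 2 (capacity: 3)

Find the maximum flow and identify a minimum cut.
Max flow = 9, Min cut edges: (9,10)

Maximum flow: 9
Minimum cut: (9,10)
Partition: S = [0, 1, 2, 3, 4, 5, 6, 7, 8, 9], T = [10, 11]

Max-flow min-cut theorem verified: both equal 9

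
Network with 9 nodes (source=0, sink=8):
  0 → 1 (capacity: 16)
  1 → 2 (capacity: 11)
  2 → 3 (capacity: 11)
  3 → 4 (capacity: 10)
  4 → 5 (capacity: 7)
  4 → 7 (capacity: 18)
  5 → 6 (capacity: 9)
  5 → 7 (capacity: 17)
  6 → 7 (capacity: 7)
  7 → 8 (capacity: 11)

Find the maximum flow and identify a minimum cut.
Max flow = 10, Min cut edges: (3,4)

Maximum flow: 10
Minimum cut: (3,4)
Partition: S = [0, 1, 2, 3], T = [4, 5, 6, 7, 8]

Max-flow min-cut theorem verified: both equal 10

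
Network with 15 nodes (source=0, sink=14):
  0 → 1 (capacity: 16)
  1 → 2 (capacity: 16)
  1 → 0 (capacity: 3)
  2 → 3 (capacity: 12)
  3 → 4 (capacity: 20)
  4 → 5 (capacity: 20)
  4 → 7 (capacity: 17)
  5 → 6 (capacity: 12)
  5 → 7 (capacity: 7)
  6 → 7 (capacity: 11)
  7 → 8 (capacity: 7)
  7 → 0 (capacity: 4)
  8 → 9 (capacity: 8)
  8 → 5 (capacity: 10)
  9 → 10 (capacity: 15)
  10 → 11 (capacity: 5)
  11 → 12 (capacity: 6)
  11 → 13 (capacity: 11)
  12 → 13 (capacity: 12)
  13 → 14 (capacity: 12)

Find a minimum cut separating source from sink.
Min cut value = 5, edges: (10,11)

Min cut value: 5
Partition: S = [0, 1, 2, 3, 4, 5, 6, 7, 8, 9, 10], T = [11, 12, 13, 14]
Cut edges: (10,11)

By max-flow min-cut theorem, max flow = min cut = 5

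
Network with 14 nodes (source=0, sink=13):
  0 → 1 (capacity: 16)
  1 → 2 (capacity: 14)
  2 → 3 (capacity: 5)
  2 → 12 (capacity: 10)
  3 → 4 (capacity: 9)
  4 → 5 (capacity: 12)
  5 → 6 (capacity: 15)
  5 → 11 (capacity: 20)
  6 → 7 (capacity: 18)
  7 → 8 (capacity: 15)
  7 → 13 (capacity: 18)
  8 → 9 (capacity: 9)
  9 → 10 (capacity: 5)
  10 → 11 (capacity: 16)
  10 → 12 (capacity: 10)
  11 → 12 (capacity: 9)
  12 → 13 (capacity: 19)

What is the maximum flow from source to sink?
Maximum flow = 14

Max flow: 14

Flow assignment:
  0 → 1: 14/16
  1 → 2: 14/14
  2 → 3: 4/5
  2 → 12: 10/10
  3 → 4: 4/9
  4 → 5: 4/12
  5 → 6: 4/15
  6 → 7: 4/18
  7 → 13: 4/18
  12 → 13: 10/19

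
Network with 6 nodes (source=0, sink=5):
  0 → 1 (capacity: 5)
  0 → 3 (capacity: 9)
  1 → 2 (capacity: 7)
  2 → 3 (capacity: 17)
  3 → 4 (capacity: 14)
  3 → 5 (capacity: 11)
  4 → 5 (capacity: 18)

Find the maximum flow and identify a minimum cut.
Max flow = 14, Min cut edges: (0,1), (0,3)

Maximum flow: 14
Minimum cut: (0,1), (0,3)
Partition: S = [0], T = [1, 2, 3, 4, 5]

Max-flow min-cut theorem verified: both equal 14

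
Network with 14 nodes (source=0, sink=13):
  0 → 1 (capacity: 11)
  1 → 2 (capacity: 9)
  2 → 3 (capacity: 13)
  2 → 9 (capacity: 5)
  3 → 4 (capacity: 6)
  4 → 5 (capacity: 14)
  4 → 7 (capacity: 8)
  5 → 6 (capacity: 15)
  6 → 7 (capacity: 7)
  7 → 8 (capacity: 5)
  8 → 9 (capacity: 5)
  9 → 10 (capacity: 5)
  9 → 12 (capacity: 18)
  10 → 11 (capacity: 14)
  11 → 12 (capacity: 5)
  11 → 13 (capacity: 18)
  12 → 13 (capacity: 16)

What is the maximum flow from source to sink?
Maximum flow = 9

Max flow: 9

Flow assignment:
  0 → 1: 9/11
  1 → 2: 9/9
  2 → 3: 4/13
  2 → 9: 5/5
  3 → 4: 4/6
  4 → 7: 4/8
  7 → 8: 4/5
  8 → 9: 4/5
  9 → 12: 9/18
  12 → 13: 9/16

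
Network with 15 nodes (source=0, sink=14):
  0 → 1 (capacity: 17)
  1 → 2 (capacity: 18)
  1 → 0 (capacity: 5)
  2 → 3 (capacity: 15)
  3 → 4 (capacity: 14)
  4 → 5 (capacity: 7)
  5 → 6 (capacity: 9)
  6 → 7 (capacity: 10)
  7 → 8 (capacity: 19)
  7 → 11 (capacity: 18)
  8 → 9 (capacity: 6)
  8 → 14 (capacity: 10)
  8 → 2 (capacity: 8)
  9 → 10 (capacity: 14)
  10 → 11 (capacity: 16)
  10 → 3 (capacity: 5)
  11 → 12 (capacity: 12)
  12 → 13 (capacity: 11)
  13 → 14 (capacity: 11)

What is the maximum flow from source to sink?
Maximum flow = 7

Max flow: 7

Flow assignment:
  0 → 1: 7/17
  1 → 2: 7/18
  2 → 3: 7/15
  3 → 4: 7/14
  4 → 5: 7/7
  5 → 6: 7/9
  6 → 7: 7/10
  7 → 8: 7/19
  8 → 14: 7/10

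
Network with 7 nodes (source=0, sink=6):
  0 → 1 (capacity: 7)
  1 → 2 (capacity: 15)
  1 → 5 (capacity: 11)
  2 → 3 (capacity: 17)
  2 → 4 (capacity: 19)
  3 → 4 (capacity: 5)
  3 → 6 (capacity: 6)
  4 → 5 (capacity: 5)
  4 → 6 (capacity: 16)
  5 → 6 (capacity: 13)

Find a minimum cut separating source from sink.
Min cut value = 7, edges: (0,1)

Min cut value: 7
Partition: S = [0], T = [1, 2, 3, 4, 5, 6]
Cut edges: (0,1)

By max-flow min-cut theorem, max flow = min cut = 7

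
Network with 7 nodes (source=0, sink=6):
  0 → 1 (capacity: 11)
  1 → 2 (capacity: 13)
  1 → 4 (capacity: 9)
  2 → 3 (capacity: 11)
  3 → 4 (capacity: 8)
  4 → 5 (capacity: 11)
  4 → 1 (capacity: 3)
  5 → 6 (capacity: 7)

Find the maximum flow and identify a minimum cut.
Max flow = 7, Min cut edges: (5,6)

Maximum flow: 7
Minimum cut: (5,6)
Partition: S = [0, 1, 2, 3, 4, 5], T = [6]

Max-flow min-cut theorem verified: both equal 7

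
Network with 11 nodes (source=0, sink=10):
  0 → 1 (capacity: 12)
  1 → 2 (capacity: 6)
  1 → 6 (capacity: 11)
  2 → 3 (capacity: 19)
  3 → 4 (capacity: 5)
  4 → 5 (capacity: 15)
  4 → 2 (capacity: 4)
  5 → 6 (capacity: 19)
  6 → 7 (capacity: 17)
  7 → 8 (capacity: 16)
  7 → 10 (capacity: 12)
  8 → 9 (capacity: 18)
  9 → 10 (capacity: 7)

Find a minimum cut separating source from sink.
Min cut value = 12, edges: (0,1)

Min cut value: 12
Partition: S = [0], T = [1, 2, 3, 4, 5, 6, 7, 8, 9, 10]
Cut edges: (0,1)

By max-flow min-cut theorem, max flow = min cut = 12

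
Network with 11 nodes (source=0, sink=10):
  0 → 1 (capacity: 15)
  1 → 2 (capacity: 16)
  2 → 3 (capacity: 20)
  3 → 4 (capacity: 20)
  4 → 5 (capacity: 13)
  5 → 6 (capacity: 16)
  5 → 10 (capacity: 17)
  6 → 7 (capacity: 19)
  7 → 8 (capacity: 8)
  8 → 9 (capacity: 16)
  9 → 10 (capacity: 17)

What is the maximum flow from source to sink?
Maximum flow = 13

Max flow: 13

Flow assignment:
  0 → 1: 13/15
  1 → 2: 13/16
  2 → 3: 13/20
  3 → 4: 13/20
  4 → 5: 13/13
  5 → 10: 13/17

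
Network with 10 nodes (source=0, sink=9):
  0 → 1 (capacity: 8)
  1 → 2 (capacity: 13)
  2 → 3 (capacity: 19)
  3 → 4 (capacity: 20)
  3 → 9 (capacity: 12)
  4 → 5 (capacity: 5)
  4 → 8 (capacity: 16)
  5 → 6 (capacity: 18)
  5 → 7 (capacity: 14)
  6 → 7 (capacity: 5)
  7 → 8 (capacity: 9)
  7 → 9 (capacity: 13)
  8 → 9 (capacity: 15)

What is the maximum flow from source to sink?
Maximum flow = 8

Max flow: 8

Flow assignment:
  0 → 1: 8/8
  1 → 2: 8/13
  2 → 3: 8/19
  3 → 9: 8/12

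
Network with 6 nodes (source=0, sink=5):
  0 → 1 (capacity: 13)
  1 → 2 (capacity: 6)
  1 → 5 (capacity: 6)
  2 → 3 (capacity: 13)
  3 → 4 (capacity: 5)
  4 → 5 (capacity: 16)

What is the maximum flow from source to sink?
Maximum flow = 11

Max flow: 11

Flow assignment:
  0 → 1: 11/13
  1 → 2: 5/6
  1 → 5: 6/6
  2 → 3: 5/13
  3 → 4: 5/5
  4 → 5: 5/16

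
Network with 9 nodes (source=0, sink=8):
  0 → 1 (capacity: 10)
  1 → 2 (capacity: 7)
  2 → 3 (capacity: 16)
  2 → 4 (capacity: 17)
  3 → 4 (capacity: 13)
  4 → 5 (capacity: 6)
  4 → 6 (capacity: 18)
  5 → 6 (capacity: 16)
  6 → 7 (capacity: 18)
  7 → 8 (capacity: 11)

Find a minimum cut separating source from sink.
Min cut value = 7, edges: (1,2)

Min cut value: 7
Partition: S = [0, 1], T = [2, 3, 4, 5, 6, 7, 8]
Cut edges: (1,2)

By max-flow min-cut theorem, max flow = min cut = 7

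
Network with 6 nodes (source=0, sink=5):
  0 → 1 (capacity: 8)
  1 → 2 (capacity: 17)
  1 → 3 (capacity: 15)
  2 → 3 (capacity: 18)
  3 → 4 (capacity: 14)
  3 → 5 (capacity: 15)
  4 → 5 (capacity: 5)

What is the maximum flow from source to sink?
Maximum flow = 8

Max flow: 8

Flow assignment:
  0 → 1: 8/8
  1 → 3: 8/15
  3 → 5: 8/15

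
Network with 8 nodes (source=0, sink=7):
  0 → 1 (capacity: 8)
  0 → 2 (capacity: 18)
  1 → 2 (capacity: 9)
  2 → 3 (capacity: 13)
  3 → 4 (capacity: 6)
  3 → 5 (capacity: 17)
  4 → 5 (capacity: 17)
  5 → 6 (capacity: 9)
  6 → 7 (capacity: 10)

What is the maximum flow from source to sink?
Maximum flow = 9

Max flow: 9

Flow assignment:
  0 → 2: 9/18
  2 → 3: 9/13
  3 → 5: 9/17
  5 → 6: 9/9
  6 → 7: 9/10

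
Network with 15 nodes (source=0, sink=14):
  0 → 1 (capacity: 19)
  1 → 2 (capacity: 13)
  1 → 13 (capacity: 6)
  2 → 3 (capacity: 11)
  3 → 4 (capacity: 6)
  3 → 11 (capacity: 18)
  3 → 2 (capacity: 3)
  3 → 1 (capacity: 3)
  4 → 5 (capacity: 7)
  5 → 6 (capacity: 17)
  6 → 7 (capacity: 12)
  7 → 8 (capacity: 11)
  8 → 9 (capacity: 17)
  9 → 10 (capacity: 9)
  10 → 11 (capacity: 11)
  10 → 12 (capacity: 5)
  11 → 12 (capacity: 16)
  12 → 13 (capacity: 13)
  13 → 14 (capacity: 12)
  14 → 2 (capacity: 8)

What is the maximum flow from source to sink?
Maximum flow = 12

Max flow: 12

Flow assignment:
  0 → 1: 12/19
  1 → 2: 11/13
  1 → 13: 1/6
  2 → 3: 11/11
  3 → 11: 11/18
  11 → 12: 11/16
  12 → 13: 11/13
  13 → 14: 12/12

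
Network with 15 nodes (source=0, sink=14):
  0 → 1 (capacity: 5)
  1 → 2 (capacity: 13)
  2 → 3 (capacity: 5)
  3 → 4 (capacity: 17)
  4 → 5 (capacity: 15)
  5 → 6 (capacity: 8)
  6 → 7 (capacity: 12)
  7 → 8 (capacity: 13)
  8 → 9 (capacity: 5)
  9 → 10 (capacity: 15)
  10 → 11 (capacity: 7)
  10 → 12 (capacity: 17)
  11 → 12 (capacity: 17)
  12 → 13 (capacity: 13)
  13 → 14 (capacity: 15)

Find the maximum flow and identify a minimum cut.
Max flow = 5, Min cut edges: (8,9)

Maximum flow: 5
Minimum cut: (8,9)
Partition: S = [0, 1, 2, 3, 4, 5, 6, 7, 8], T = [9, 10, 11, 12, 13, 14]

Max-flow min-cut theorem verified: both equal 5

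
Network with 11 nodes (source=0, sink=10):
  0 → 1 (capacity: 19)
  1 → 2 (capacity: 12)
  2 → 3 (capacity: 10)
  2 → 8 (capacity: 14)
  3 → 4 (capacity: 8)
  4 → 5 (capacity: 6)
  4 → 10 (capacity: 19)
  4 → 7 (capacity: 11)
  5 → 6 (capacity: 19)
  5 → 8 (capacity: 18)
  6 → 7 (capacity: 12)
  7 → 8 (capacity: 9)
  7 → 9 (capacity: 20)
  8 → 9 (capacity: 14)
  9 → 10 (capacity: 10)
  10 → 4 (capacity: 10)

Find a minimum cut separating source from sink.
Min cut value = 12, edges: (1,2)

Min cut value: 12
Partition: S = [0, 1], T = [2, 3, 4, 5, 6, 7, 8, 9, 10]
Cut edges: (1,2)

By max-flow min-cut theorem, max flow = min cut = 12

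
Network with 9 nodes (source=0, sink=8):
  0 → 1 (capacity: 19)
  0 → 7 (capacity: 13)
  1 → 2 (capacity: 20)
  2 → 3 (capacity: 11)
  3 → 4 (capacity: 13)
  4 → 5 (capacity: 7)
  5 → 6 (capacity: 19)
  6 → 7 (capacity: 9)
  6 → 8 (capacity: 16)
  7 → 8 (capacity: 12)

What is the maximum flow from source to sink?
Maximum flow = 19

Max flow: 19

Flow assignment:
  0 → 1: 7/19
  0 → 7: 12/13
  1 → 2: 7/20
  2 → 3: 7/11
  3 → 4: 7/13
  4 → 5: 7/7
  5 → 6: 7/19
  6 → 8: 7/16
  7 → 8: 12/12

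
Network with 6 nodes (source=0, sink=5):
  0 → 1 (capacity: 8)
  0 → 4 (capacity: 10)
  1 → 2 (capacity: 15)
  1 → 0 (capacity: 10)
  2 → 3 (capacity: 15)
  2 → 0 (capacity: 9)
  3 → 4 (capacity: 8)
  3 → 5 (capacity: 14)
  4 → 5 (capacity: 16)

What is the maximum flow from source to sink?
Maximum flow = 18

Max flow: 18

Flow assignment:
  0 → 1: 8/8
  0 → 4: 10/10
  1 → 2: 8/15
  2 → 3: 8/15
  3 → 5: 8/14
  4 → 5: 10/16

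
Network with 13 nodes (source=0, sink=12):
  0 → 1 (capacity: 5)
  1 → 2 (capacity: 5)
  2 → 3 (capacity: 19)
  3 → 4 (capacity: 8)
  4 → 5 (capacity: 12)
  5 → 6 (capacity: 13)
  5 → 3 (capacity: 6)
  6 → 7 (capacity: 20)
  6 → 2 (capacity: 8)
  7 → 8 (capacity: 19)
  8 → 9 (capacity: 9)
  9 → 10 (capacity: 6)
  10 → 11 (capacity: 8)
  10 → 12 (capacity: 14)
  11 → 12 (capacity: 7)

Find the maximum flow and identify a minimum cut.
Max flow = 5, Min cut edges: (1,2)

Maximum flow: 5
Minimum cut: (1,2)
Partition: S = [0, 1], T = [2, 3, 4, 5, 6, 7, 8, 9, 10, 11, 12]

Max-flow min-cut theorem verified: both equal 5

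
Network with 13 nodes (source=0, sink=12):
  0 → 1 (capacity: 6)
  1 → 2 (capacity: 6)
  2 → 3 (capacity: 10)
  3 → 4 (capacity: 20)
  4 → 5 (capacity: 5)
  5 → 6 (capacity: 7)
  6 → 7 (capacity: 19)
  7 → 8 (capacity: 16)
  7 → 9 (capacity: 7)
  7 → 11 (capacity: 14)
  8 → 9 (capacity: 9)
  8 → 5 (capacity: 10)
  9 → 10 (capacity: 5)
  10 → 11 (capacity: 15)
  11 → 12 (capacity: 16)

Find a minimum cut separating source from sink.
Min cut value = 5, edges: (4,5)

Min cut value: 5
Partition: S = [0, 1, 2, 3, 4], T = [5, 6, 7, 8, 9, 10, 11, 12]
Cut edges: (4,5)

By max-flow min-cut theorem, max flow = min cut = 5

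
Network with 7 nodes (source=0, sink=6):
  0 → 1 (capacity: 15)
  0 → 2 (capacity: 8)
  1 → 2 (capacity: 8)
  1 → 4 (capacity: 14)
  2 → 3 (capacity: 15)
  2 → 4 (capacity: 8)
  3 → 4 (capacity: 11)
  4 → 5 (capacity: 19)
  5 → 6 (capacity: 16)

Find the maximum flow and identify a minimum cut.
Max flow = 16, Min cut edges: (5,6)

Maximum flow: 16
Minimum cut: (5,6)
Partition: S = [0, 1, 2, 3, 4, 5], T = [6]

Max-flow min-cut theorem verified: both equal 16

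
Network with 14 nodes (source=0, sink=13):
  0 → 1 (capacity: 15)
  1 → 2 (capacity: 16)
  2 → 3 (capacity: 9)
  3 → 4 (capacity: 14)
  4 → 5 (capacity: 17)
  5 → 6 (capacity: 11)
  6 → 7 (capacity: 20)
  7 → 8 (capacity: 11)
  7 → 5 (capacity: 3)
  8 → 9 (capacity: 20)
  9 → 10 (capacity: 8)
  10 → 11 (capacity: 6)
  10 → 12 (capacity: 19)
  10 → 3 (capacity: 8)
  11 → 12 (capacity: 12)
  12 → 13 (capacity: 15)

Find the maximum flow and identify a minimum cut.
Max flow = 8, Min cut edges: (9,10)

Maximum flow: 8
Minimum cut: (9,10)
Partition: S = [0, 1, 2, 3, 4, 5, 6, 7, 8, 9], T = [10, 11, 12, 13]

Max-flow min-cut theorem verified: both equal 8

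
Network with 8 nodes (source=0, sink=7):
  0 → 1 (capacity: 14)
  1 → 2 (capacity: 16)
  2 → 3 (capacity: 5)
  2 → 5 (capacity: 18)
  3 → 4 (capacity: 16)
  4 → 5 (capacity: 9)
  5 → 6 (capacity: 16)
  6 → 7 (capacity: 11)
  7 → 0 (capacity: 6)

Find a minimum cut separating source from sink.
Min cut value = 11, edges: (6,7)

Min cut value: 11
Partition: S = [0, 1, 2, 3, 4, 5, 6], T = [7]
Cut edges: (6,7)

By max-flow min-cut theorem, max flow = min cut = 11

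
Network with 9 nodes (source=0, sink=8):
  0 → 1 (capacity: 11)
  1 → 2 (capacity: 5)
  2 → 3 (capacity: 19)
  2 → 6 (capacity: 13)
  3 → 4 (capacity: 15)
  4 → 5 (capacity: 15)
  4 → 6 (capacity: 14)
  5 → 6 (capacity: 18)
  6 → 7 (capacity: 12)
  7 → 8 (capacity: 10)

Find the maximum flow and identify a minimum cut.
Max flow = 5, Min cut edges: (1,2)

Maximum flow: 5
Minimum cut: (1,2)
Partition: S = [0, 1], T = [2, 3, 4, 5, 6, 7, 8]

Max-flow min-cut theorem verified: both equal 5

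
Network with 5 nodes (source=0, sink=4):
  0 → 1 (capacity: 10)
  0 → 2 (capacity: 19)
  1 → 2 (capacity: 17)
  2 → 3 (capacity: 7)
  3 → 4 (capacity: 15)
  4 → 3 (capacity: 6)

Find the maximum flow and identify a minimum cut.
Max flow = 7, Min cut edges: (2,3)

Maximum flow: 7
Minimum cut: (2,3)
Partition: S = [0, 1, 2], T = [3, 4]

Max-flow min-cut theorem verified: both equal 7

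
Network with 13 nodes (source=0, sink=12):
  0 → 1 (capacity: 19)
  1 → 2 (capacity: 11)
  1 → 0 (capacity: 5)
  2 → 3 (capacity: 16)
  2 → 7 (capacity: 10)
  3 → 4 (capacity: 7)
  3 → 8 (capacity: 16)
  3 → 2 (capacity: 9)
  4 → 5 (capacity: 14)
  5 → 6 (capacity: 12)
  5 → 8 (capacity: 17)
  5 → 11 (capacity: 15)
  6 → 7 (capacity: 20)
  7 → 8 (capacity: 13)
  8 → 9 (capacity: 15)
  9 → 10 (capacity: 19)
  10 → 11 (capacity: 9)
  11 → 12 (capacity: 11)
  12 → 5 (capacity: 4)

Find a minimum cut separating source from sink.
Min cut value = 11, edges: (11,12)

Min cut value: 11
Partition: S = [0, 1, 2, 3, 4, 5, 6, 7, 8, 9, 10, 11], T = [12]
Cut edges: (11,12)

By max-flow min-cut theorem, max flow = min cut = 11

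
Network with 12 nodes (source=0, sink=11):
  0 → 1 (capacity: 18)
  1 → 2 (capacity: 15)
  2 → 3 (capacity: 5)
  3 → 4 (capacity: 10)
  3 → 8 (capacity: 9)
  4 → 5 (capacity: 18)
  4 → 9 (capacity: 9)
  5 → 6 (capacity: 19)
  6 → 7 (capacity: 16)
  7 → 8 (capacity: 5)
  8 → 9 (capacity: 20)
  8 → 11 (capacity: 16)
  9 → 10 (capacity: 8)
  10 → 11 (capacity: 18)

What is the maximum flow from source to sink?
Maximum flow = 5

Max flow: 5

Flow assignment:
  0 → 1: 5/18
  1 → 2: 5/15
  2 → 3: 5/5
  3 → 8: 5/9
  8 → 11: 5/16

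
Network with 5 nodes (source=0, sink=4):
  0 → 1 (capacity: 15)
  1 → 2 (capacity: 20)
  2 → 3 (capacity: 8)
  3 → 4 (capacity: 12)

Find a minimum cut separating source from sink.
Min cut value = 8, edges: (2,3)

Min cut value: 8
Partition: S = [0, 1, 2], T = [3, 4]
Cut edges: (2,3)

By max-flow min-cut theorem, max flow = min cut = 8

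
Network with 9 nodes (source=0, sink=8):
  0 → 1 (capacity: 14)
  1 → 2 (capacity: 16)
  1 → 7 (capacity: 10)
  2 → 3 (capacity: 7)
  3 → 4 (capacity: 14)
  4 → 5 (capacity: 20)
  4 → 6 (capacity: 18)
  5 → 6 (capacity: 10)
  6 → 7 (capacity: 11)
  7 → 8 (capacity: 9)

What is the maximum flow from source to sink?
Maximum flow = 9

Max flow: 9

Flow assignment:
  0 → 1: 9/14
  1 → 2: 4/16
  1 → 7: 5/10
  2 → 3: 4/7
  3 → 4: 4/14
  4 → 6: 4/18
  6 → 7: 4/11
  7 → 8: 9/9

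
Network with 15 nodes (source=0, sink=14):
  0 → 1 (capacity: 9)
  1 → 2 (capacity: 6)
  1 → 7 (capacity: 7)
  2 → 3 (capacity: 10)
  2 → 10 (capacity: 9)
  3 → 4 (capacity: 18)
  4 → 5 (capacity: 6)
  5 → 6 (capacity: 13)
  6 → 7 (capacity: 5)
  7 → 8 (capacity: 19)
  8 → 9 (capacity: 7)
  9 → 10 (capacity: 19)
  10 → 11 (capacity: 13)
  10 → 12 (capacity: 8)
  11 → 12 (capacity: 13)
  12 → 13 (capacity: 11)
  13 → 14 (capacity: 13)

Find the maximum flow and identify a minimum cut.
Max flow = 9, Min cut edges: (0,1)

Maximum flow: 9
Minimum cut: (0,1)
Partition: S = [0], T = [1, 2, 3, 4, 5, 6, 7, 8, 9, 10, 11, 12, 13, 14]

Max-flow min-cut theorem verified: both equal 9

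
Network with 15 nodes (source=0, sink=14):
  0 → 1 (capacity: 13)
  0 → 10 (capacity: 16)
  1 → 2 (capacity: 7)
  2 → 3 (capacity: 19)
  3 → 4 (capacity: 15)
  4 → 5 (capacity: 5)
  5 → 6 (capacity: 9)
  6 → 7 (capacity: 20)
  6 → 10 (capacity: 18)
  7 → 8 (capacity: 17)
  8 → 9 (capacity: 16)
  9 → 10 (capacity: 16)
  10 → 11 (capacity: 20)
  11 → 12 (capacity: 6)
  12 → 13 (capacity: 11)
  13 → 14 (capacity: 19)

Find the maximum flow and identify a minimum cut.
Max flow = 6, Min cut edges: (11,12)

Maximum flow: 6
Minimum cut: (11,12)
Partition: S = [0, 1, 2, 3, 4, 5, 6, 7, 8, 9, 10, 11], T = [12, 13, 14]

Max-flow min-cut theorem verified: both equal 6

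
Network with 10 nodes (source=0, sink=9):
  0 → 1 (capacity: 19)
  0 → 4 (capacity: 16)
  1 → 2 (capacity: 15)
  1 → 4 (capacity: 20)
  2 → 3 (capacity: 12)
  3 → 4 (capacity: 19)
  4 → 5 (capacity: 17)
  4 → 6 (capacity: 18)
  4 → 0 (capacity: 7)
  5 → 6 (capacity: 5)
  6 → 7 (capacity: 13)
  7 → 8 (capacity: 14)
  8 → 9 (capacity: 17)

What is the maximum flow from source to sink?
Maximum flow = 13

Max flow: 13

Flow assignment:
  0 → 1: 19/19
  1 → 4: 19/20
  4 → 5: 5/17
  4 → 6: 8/18
  4 → 0: 6/7
  5 → 6: 5/5
  6 → 7: 13/13
  7 → 8: 13/14
  8 → 9: 13/17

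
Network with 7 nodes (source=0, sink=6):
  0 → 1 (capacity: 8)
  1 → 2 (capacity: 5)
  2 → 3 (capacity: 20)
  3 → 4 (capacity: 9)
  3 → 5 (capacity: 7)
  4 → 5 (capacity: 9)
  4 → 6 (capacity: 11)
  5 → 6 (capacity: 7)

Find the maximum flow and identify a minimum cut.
Max flow = 5, Min cut edges: (1,2)

Maximum flow: 5
Minimum cut: (1,2)
Partition: S = [0, 1], T = [2, 3, 4, 5, 6]

Max-flow min-cut theorem verified: both equal 5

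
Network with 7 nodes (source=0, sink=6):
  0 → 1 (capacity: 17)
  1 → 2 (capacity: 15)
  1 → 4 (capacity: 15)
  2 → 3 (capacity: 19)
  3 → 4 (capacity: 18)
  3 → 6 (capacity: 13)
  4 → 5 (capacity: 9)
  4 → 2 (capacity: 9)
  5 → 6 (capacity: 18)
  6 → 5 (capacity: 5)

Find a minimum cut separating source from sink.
Min cut value = 17, edges: (0,1)

Min cut value: 17
Partition: S = [0], T = [1, 2, 3, 4, 5, 6]
Cut edges: (0,1)

By max-flow min-cut theorem, max flow = min cut = 17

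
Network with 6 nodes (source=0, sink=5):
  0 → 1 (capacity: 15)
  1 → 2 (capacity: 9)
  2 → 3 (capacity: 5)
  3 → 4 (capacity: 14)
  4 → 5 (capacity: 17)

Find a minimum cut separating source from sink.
Min cut value = 5, edges: (2,3)

Min cut value: 5
Partition: S = [0, 1, 2], T = [3, 4, 5]
Cut edges: (2,3)

By max-flow min-cut theorem, max flow = min cut = 5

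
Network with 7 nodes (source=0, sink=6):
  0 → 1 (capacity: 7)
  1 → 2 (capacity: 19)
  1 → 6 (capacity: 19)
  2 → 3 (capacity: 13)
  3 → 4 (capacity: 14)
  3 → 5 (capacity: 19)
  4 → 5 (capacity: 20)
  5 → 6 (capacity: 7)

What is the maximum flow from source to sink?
Maximum flow = 7

Max flow: 7

Flow assignment:
  0 → 1: 7/7
  1 → 6: 7/19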